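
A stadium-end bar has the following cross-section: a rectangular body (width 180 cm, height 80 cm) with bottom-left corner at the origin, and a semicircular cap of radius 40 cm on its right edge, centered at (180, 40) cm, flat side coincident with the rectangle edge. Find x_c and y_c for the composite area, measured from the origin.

x_c = 105.90 cm, y_c = 40.00 cm

rectangular body: A = 180 × 80 = 14400.00, centroid at (90.00, 40.00).
semicircular end: A = ½π·40² = 2513.27, centroid at (196.98, 40.00).
ΣA = 16913.27 cm²
ΣAx_c = (14400.00)(90.00) + (2513.27)(196.98) = 1791056.01 cm³
ΣAy_c = (14400.00)(40.00) + (2513.27)(40.00) = 676530.96 cm³
x_c = 1791056.01 / 16913.27 = 105.90 cm
y_c = 676530.96 / 16913.27 = 40.00 cm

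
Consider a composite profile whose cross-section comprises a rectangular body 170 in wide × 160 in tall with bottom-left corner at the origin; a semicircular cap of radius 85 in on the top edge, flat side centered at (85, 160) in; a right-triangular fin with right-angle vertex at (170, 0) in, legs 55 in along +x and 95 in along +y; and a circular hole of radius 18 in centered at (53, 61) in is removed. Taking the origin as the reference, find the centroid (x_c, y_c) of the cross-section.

Part | A | x̄ᵢ | ȳᵢ | A·x̄ᵢ | A·ȳᵢ
rectangular body | 27200.00 | 85.00 | 80.00 | 2312000.00 | 2176000.00
semicircular top | 11349.00 | 85.00 | 196.08 | 964665.29 | 2225257.22
triangular fin | 2612.50 | 188.33 | 31.67 | 492020.83 | 82729.17
hole | -1017.88 | 53.00 | 61.00 | -53947.43 | -62090.44
Σ | 40143.63 |  |  | 3714738.70 | 4421895.95
x_c = 3714738.70 / 40143.63 = 92.54 in
y_c = 4421895.95 / 40143.63 = 110.15 in

x_c = 92.54 in, y_c = 110.15 in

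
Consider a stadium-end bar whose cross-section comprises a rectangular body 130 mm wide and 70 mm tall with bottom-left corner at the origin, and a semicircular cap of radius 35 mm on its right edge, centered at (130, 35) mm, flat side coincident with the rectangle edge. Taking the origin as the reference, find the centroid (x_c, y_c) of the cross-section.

x_c = 78.94 mm, y_c = 35.00 mm

rectangular body: A = 130 × 70 = 9100.00, centroid at (65.00, 35.00).
semicircular end: A = ½π·35² = 1924.23, centroid at (144.85, 35.00).
ΣA = 11024.23 mm², ΣAx_c = 870232.65 mm³, ΣAy_c = 385847.89 mm³.
x_c = 870232.65/11024.23 = 78.94 mm; y_c = 385847.89/11024.23 = 35.00 mm.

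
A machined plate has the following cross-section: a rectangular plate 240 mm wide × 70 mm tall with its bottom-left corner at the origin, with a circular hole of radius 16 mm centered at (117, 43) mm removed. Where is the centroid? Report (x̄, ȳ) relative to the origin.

Part | A | x̄ᵢ | ȳᵢ | A·x̄ᵢ | A·ȳᵢ
plate | 16800.00 | 120.00 | 35.00 | 2016000.00 | 588000.00
hole | -804.25 | 117.00 | 43.00 | -94096.98 | -34582.65
Σ | 15995.75 |  |  | 1921903.02 | 553417.35
x̄ = 1921903.02 / 15995.75 = 120.15 mm
ȳ = 553417.35 / 15995.75 = 34.60 mm

x̄ = 120.15 mm, ȳ = 34.60 mm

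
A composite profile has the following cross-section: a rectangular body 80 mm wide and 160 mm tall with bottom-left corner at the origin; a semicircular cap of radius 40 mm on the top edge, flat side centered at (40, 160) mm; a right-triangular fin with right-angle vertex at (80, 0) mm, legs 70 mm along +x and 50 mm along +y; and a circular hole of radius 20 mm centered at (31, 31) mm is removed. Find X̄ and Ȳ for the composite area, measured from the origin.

X̄ = 47.73 mm, Ȳ = 92.30 mm

Part | A | x̄ᵢ | ȳᵢ | A·x̄ᵢ | A·ȳᵢ
rectangular body | 12800.00 | 40.00 | 80.00 | 512000.00 | 1024000.00
semicircular top | 2513.27 | 40.00 | 176.98 | 100530.96 | 444790.53
triangular fin | 1750.00 | 103.33 | 16.67 | 180833.33 | 29166.67
hole | -1256.64 | 31.00 | 31.00 | -38955.75 | -38955.75
Σ | 15806.64 |  |  | 754408.55 | 1459001.44
X̄ = 754408.55 / 15806.64 = 47.73 mm
Ȳ = 1459001.44 / 15806.64 = 92.30 mm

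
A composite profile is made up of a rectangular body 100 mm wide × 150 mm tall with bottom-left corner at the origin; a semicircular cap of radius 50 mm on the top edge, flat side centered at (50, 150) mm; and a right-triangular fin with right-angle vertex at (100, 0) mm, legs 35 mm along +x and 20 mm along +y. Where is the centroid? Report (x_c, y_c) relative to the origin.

rectangular body: A = 100 × 150 = 15000.00, centroid at (50.00, 75.00).
semicircular top: A = ½π·50² = 3926.99, centroid at (50.00, 171.22).
triangular fin: A = ½·35·20 = 350.00, centroid at (111.67, 6.67).
ΣA = 19276.99 mm²
ΣAx_c = (15000.00)(50.00) + (3926.99)(50.00) + (350.00)(111.67) = 985432.87 mm³
ΣAy_c = (15000.00)(75.00) + (3926.99)(171.22) + (350.00)(6.67) = 1799715.29 mm³
x_c = 985432.87 / 19276.99 = 51.12 mm
y_c = 1799715.29 / 19276.99 = 93.36 mm

x_c = 51.12 mm, y_c = 93.36 mm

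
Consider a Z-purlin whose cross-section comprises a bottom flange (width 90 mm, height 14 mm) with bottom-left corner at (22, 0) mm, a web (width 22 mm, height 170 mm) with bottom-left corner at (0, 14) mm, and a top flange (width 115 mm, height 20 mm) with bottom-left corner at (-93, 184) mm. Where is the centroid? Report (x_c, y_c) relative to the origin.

bottom flange: A = 90 × 14 = 1260.00, centroid at (67.00, 7.00).
web: A = 22 × 170 = 3740.00, centroid at (11.00, 99.00).
top flange: A = 115 × 20 = 2300.00, centroid at (-35.50, 194.00).
ΣA = 7300.00 mm², ΣAx_c = 43910.00 mm³, ΣAy_c = 825280.00 mm³.
x_c = 43910.00/7300.00 = 6.02 mm; y_c = 825280.00/7300.00 = 113.05 mm.

x_c = 6.02 mm, y_c = 113.05 mm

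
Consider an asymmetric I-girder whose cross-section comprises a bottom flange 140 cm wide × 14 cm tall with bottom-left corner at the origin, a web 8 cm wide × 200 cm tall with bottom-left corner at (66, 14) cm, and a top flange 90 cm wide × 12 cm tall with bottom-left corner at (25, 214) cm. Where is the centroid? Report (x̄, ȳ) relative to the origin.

x̄ = 70.00 cm, ȳ = 93.47 cm

bottom flange: A = 140 × 14 = 1960.00, centroid at (70.00, 7.00).
web: A = 8 × 200 = 1600.00, centroid at (70.00, 114.00).
top flange: A = 90 × 12 = 1080.00, centroid at (70.00, 220.00).
ΣA = 4640.00 cm², ΣAx̄ = 324800.00 cm³, ΣAȳ = 433720.00 cm³.
x̄ = 324800.00/4640.00 = 70.00 cm; ȳ = 433720.00/4640.00 = 93.47 cm.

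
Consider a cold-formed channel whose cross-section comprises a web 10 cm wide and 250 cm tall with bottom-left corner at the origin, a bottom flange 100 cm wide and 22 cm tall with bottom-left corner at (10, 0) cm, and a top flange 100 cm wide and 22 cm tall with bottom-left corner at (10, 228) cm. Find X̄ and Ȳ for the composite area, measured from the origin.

X̄ = 40.07 cm, Ȳ = 125.00 cm

web: A = 10 × 250 = 2500.00, centroid at (5.00, 125.00).
bottom flange: A = 100 × 22 = 2200.00, centroid at (60.00, 11.00).
top flange: A = 100 × 22 = 2200.00, centroid at (60.00, 239.00).
ΣA = 6900.00 cm², ΣAX̄ = 276500.00 cm³, ΣAȲ = 862500.00 cm³.
X̄ = 276500.00/6900.00 = 40.07 cm; Ȳ = 862500.00/6900.00 = 125.00 cm.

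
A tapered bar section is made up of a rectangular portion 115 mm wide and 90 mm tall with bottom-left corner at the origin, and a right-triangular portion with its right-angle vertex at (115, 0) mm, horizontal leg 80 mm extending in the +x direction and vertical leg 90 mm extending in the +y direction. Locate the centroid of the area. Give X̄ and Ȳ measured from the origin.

rectangular portion: A = 115 × 90 = 10350.00, centroid at (57.50, 45.00).
triangular portion: A = ½·80·90 = 3600.00, centroid at (141.67, 30.00).
ΣA = 13950.00 mm²
ΣAX̄ = (10350.00)(57.50) + (3600.00)(141.67) = 1105125.00 mm³
ΣAȲ = (10350.00)(45.00) + (3600.00)(30.00) = 573750.00 mm³
X̄ = 1105125.00 / 13950.00 = 79.22 mm
Ȳ = 573750.00 / 13950.00 = 41.13 mm

X̄ = 79.22 mm, Ȳ = 41.13 mm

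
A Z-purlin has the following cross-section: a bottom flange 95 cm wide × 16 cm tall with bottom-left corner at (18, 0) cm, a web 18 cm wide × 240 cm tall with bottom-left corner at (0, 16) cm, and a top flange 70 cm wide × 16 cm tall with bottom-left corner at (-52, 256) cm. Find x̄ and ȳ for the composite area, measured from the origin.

x̄ = 17.16 cm, ȳ = 128.64 cm

Part | A | x̄ᵢ | ȳᵢ | A·x̄ᵢ | A·ȳᵢ
bottom flange | 1520.00 | 65.50 | 8.00 | 99560.00 | 12160.00
web | 4320.00 | 9.00 | 136.00 | 38880.00 | 587520.00
top flange | 1120.00 | -17.00 | 264.00 | -19040.00 | 295680.00
Σ | 6960.00 |  |  | 119400.00 | 895360.00
x̄ = 119400.00 / 6960.00 = 17.16 cm
ȳ = 895360.00 / 6960.00 = 128.64 cm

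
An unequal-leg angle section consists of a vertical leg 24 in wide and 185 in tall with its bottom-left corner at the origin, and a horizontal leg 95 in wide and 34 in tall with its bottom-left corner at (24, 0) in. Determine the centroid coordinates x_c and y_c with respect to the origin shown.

vertical leg: A = 24 × 185 = 4440.00, centroid at (12.00, 92.50).
horizontal leg: A = 95 × 34 = 3230.00, centroid at (71.50, 17.00).
ΣA = 7670.00 in²
ΣAx_c = (4440.00)(12.00) + (3230.00)(71.50) = 284225.00 in³
ΣAy_c = (4440.00)(92.50) + (3230.00)(17.00) = 465610.00 in³
x_c = 284225.00 / 7670.00 = 37.06 in
y_c = 465610.00 / 7670.00 = 60.71 in

x_c = 37.06 in, y_c = 60.71 in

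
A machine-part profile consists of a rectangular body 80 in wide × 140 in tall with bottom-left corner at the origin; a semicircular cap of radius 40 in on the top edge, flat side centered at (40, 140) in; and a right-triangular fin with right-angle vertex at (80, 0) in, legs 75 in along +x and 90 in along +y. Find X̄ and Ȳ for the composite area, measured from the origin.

X̄ = 52.84 in, Ȳ = 74.89 in

Part | A | x̄ᵢ | ȳᵢ | A·x̄ᵢ | A·ȳᵢ
rectangular body | 11200.00 | 40.00 | 70.00 | 448000.00 | 784000.00
semicircular top | 2513.27 | 40.00 | 156.98 | 100530.96 | 394525.04
triangular fin | 3375.00 | 105.00 | 30.00 | 354375.00 | 101250.00
Σ | 17088.27 |  |  | 902905.96 | 1279775.04
X̄ = 902905.96 / 17088.27 = 52.84 in
Ȳ = 1279775.04 / 17088.27 = 74.89 in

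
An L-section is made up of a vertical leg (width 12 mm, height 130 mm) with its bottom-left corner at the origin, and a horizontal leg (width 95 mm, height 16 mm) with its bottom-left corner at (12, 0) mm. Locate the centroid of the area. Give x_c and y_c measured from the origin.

Part | A | x̄ᵢ | ȳᵢ | A·x̄ᵢ | A·ȳᵢ
vertical leg | 1560.00 | 6.00 | 65.00 | 9360.00 | 101400.00
horizontal leg | 1520.00 | 59.50 | 8.00 | 90440.00 | 12160.00
Σ | 3080.00 |  |  | 99800.00 | 113560.00
x_c = 99800.00 / 3080.00 = 32.40 mm
y_c = 113560.00 / 3080.00 = 36.87 mm

x_c = 32.40 mm, y_c = 36.87 mm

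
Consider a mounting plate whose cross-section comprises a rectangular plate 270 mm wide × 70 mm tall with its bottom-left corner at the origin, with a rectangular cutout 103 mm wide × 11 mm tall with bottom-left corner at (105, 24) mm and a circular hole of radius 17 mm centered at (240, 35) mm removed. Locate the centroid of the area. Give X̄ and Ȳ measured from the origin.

plate: A = 270 × 70 = 18900.00, centroid at (135.00, 35.00).
hole 1: A = −(103 × 11) = -1133.00, centroid at (156.50, 29.50).
hole 2: A = −π·17² = -907.92, centroid at (240.00, 35.00).
ΣA = 16859.08 mm²
ΣAX̄ = (18900.00)(135.00) + (-1133.00)(156.50) + (-907.92)(240.00) = 2156284.63 mm³
ΣAȲ = (18900.00)(35.00) + (-1133.00)(29.50) + (-907.92)(35.00) = 596299.29 mm³
X̄ = 2156284.63 / 16859.08 = 127.90 mm
Ȳ = 596299.29 / 16859.08 = 35.37 mm

X̄ = 127.90 mm, Ȳ = 35.37 mm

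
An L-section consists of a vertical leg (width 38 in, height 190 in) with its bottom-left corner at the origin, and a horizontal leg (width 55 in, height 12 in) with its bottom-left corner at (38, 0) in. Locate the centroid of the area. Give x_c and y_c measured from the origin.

Part | A | x̄ᵢ | ȳᵢ | A·x̄ᵢ | A·ȳᵢ
vertical leg | 7220.00 | 19.00 | 95.00 | 137180.00 | 685900.00
horizontal leg | 660.00 | 65.50 | 6.00 | 43230.00 | 3960.00
Σ | 7880.00 |  |  | 180410.00 | 689860.00
x_c = 180410.00 / 7880.00 = 22.89 in
y_c = 689860.00 / 7880.00 = 87.55 in

x_c = 22.89 in, y_c = 87.55 in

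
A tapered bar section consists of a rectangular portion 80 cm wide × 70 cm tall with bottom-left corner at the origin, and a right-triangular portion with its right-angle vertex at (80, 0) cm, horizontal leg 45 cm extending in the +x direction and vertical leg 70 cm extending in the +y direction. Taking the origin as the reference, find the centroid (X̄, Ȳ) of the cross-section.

X̄ = 52.07 cm, Ȳ = 32.44 cm

Part | A | x̄ᵢ | ȳᵢ | A·x̄ᵢ | A·ȳᵢ
rectangular portion | 5600.00 | 40.00 | 35.00 | 224000.00 | 196000.00
triangular portion | 1575.00 | 95.00 | 23.33 | 149625.00 | 36750.00
Σ | 7175.00 |  |  | 373625.00 | 232750.00
X̄ = 373625.00 / 7175.00 = 52.07 cm
Ȳ = 232750.00 / 7175.00 = 32.44 cm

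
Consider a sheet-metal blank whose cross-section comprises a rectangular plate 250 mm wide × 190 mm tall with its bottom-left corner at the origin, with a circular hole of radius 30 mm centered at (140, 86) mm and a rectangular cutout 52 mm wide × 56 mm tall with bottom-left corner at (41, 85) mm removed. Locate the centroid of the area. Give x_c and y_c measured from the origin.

plate: A = 250 × 190 = 47500.00, centroid at (125.00, 95.00).
hole 1: A = −π·30² = -2827.43, centroid at (140.00, 86.00).
hole 2: A = −(52 × 56) = -2912.00, centroid at (67.00, 113.00).
ΣA = 41760.57 mm²
ΣAx_c = (47500.00)(125.00) + (-2827.43)(140.00) + (-2912.00)(67.00) = 5346555.33 mm³
ΣAy_c = (47500.00)(95.00) + (-2827.43)(86.00) + (-2912.00)(113.00) = 3940284.73 mm³
x_c = 5346555.33 / 41760.57 = 128.03 mm
y_c = 3940284.73 / 41760.57 = 94.35 mm

x_c = 128.03 mm, y_c = 94.35 mm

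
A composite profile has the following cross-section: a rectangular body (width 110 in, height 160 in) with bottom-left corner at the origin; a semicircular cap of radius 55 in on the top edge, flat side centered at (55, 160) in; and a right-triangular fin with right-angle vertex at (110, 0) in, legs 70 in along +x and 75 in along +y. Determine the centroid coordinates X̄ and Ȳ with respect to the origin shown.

X̄ = 63.23 in, Ȳ = 93.88 in

rectangular body: A = 110 × 160 = 17600.00, centroid at (55.00, 80.00).
semicircular top: A = ½π·55² = 4751.66, centroid at (55.00, 183.34).
triangular fin: A = ½·70·75 = 2625.00, centroid at (133.33, 25.00).
ΣA = 24976.66 in², ΣAX̄ = 1579341.24 in³, ΣAȲ = 2344807.09 in³.
X̄ = 1579341.24/24976.66 = 63.23 in; Ȳ = 2344807.09/24976.66 = 93.88 in.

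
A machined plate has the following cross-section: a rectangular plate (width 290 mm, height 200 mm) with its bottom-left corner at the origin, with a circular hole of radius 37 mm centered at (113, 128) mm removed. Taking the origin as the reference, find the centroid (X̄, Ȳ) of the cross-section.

plate: A = 290 × 200 = 58000.00, centroid at (145.00, 100.00).
hole: A = −π·37² = -4300.84, centroid at (113.00, 128.00).
ΣA = 53699.16 mm²
ΣAX̄ = (58000.00)(145.00) + (-4300.84)(113.00) = 7924005.04 mm³
ΣAȲ = (58000.00)(100.00) + (-4300.84)(128.00) = 5249492.44 mm³
X̄ = 7924005.04 / 53699.16 = 147.56 mm
Ȳ = 5249492.44 / 53699.16 = 97.76 mm

X̄ = 147.56 mm, Ȳ = 97.76 mm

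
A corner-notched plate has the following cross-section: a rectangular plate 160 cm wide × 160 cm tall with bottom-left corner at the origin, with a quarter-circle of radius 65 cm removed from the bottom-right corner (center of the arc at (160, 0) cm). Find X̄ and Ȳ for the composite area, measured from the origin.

X̄ = 72.19 cm, Ȳ = 87.81 cm

Part | A | x̄ᵢ | ȳᵢ | A·x̄ᵢ | A·ȳᵢ
plate | 25600.00 | 80.00 | 80.00 | 2048000.00 | 2048000.00
removed quarter-circle | -3318.31 | 132.41 | 27.59 | -439387.49 | -91541.67
Σ | 22281.69 |  |  | 1608612.51 | 1956458.33
X̄ = 1608612.51 / 22281.69 = 72.19 cm
Ȳ = 1956458.33 / 22281.69 = 87.81 cm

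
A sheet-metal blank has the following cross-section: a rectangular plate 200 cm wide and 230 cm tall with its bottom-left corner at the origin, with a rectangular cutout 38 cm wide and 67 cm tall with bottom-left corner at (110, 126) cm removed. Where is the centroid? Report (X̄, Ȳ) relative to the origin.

X̄ = 98.30 cm, Ȳ = 112.39 cm

plate: A = 200 × 230 = 46000.00, centroid at (100.00, 115.00).
hole: A = −(38 × 67) = -2546.00, centroid at (129.00, 159.50).
ΣA = 43454.00 cm²
ΣAX̄ = (46000.00)(100.00) + (-2546.00)(129.00) = 4271566.00 cm³
ΣAȲ = (46000.00)(115.00) + (-2546.00)(159.50) = 4883913.00 cm³
X̄ = 4271566.00 / 43454.00 = 98.30 cm
Ȳ = 4883913.00 / 43454.00 = 112.39 cm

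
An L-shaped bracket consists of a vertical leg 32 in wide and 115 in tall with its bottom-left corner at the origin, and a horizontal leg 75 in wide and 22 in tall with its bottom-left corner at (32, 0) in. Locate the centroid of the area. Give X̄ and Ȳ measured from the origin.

vertical leg: A = 32 × 115 = 3680.00, centroid at (16.00, 57.50).
horizontal leg: A = 75 × 22 = 1650.00, centroid at (69.50, 11.00).
ΣA = 5330.00 in², ΣAX̄ = 173555.00 in³, ΣAȲ = 229750.00 in³.
X̄ = 173555.00/5330.00 = 32.56 in; Ȳ = 229750.00/5330.00 = 43.11 in.

X̄ = 32.56 in, Ȳ = 43.11 in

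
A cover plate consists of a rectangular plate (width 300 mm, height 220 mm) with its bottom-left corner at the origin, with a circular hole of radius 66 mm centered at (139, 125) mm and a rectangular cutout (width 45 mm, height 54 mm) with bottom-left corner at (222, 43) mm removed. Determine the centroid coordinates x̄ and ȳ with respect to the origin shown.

x̄ = 148.41 mm, ȳ = 107.83 mm

plate: A = 300 × 220 = 66000.00, centroid at (150.00, 110.00).
hole 1: A = −π·66² = -13684.78, centroid at (139.00, 125.00).
hole 2: A = −(45 × 54) = -2430.00, centroid at (244.50, 70.00).
ΣA = 49885.22 mm²
ΣAx̄ = (66000.00)(150.00) + (-13684.78)(139.00) + (-2430.00)(244.50) = 7403680.91 mm³
ΣAȳ = (66000.00)(110.00) + (-13684.78)(125.00) + (-2430.00)(70.00) = 5379302.80 mm³
x̄ = 7403680.91 / 49885.22 = 148.41 mm
ȳ = 5379302.80 / 49885.22 = 107.83 mm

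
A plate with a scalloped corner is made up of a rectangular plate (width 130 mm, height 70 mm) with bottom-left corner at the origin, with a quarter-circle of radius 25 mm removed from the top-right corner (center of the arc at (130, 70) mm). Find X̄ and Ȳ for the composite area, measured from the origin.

X̄ = 61.90 mm, Ȳ = 33.61 mm

plate: A = 130 × 70 = 9100.00, centroid at (65.00, 35.00).
removed quarter-circle: A = −¼π·25² = -490.87, centroid at (119.39, 59.39).
ΣA = 8609.13 mm²
ΣAX̄ = (9100.00)(65.00) + (-490.87)(119.39) = 532894.73 mm³
ΣAȲ = (9100.00)(35.00) + (-490.87)(59.39) = 289347.16 mm³
X̄ = 532894.73 / 8609.13 = 61.90 mm
Ȳ = 289347.16 / 8609.13 = 33.61 mm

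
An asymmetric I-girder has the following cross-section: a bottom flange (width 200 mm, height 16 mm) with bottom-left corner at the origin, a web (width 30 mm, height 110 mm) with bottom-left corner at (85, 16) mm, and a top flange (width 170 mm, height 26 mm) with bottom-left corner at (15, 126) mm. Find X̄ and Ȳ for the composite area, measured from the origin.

X̄ = 100.00 mm, Ȳ = 80.06 mm

Part | A | x̄ᵢ | ȳᵢ | A·x̄ᵢ | A·ȳᵢ
bottom flange | 3200.00 | 100.00 | 8.00 | 320000.00 | 25600.00
web | 3300.00 | 100.00 | 71.00 | 330000.00 | 234300.00
top flange | 4420.00 | 100.00 | 139.00 | 442000.00 | 614380.00
Σ | 10920.00 |  |  | 1092000.00 | 874280.00
X̄ = 1092000.00 / 10920.00 = 100.00 mm
Ȳ = 874280.00 / 10920.00 = 80.06 mm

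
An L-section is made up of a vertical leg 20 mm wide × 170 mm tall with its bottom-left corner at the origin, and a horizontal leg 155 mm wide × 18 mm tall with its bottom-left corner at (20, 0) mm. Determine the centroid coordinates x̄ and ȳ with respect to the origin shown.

x̄ = 49.44 mm, ȳ = 50.74 mm

vertical leg: A = 20 × 170 = 3400.00, centroid at (10.00, 85.00).
horizontal leg: A = 155 × 18 = 2790.00, centroid at (97.50, 9.00).
ΣA = 6190.00 mm², ΣAx̄ = 306025.00 mm³, ΣAȳ = 314110.00 mm³.
x̄ = 306025.00/6190.00 = 49.44 mm; ȳ = 314110.00/6190.00 = 50.74 mm.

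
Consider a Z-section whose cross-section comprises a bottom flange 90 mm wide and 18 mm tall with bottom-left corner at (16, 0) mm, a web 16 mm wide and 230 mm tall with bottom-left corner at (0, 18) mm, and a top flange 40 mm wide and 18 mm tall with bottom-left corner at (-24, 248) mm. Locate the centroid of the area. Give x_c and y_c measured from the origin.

x_c = 20.83 mm, y_c = 114.46 mm

bottom flange: A = 90 × 18 = 1620.00, centroid at (61.00, 9.00).
web: A = 16 × 230 = 3680.00, centroid at (8.00, 133.00).
top flange: A = 40 × 18 = 720.00, centroid at (-4.00, 257.00).
ΣA = 6020.00 mm², ΣAx_c = 125380.00 mm³, ΣAy_c = 689060.00 mm³.
x_c = 125380.00/6020.00 = 20.83 mm; y_c = 689060.00/6020.00 = 114.46 mm.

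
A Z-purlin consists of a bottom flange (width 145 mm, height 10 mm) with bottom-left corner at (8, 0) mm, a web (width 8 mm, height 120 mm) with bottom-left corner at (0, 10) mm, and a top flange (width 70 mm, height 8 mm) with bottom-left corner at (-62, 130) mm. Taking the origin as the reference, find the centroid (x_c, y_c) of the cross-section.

x_c = 35.50 mm, y_c = 50.33 mm

Part | A | x̄ᵢ | ȳᵢ | A·x̄ᵢ | A·ȳᵢ
bottom flange | 1450.00 | 80.50 | 5.00 | 116725.00 | 7250.00
web | 960.00 | 4.00 | 70.00 | 3840.00 | 67200.00
top flange | 560.00 | -27.00 | 134.00 | -15120.00 | 75040.00
Σ | 2970.00 |  |  | 105445.00 | 149490.00
x_c = 105445.00 / 2970.00 = 35.50 mm
y_c = 149490.00 / 2970.00 = 50.33 mm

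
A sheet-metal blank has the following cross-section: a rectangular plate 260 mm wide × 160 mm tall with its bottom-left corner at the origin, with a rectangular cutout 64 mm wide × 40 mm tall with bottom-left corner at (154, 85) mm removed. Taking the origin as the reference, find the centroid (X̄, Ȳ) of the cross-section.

X̄ = 126.33 mm, Ȳ = 78.36 mm

Part | A | x̄ᵢ | ȳᵢ | A·x̄ᵢ | A·ȳᵢ
plate | 41600.00 | 130.00 | 80.00 | 5408000.00 | 3328000.00
hole | -2560.00 | 186.00 | 105.00 | -476160.00 | -268800.00
Σ | 39040.00 |  |  | 4931840.00 | 3059200.00
X̄ = 4931840.00 / 39040.00 = 126.33 mm
Ȳ = 3059200.00 / 39040.00 = 78.36 mm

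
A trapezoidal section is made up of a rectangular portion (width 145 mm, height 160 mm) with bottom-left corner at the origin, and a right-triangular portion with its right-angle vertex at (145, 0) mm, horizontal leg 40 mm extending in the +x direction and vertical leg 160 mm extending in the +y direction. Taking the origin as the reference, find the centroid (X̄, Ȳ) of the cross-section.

rectangular portion: A = 145 × 160 = 23200.00, centroid at (72.50, 80.00).
triangular portion: A = ½·40·160 = 3200.00, centroid at (158.33, 53.33).
ΣA = 26400.00 mm², ΣAX̄ = 2188666.67 mm³, ΣAȲ = 2026666.67 mm³.
X̄ = 2188666.67/26400.00 = 82.90 mm; Ȳ = 2026666.67/26400.00 = 76.77 mm.

X̄ = 82.90 mm, Ȳ = 76.77 mm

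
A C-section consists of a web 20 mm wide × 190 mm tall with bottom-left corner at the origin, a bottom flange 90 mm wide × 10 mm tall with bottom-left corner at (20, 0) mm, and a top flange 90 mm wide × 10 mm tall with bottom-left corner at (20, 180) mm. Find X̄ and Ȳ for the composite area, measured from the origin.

X̄ = 27.68 mm, Ȳ = 95.00 mm

web: A = 20 × 190 = 3800.00, centroid at (10.00, 95.00).
bottom flange: A = 90 × 10 = 900.00, centroid at (65.00, 5.00).
top flange: A = 90 × 10 = 900.00, centroid at (65.00, 185.00).
ΣA = 5600.00 mm²
ΣAX̄ = (3800.00)(10.00) + (900.00)(65.00) + (900.00)(65.00) = 155000.00 mm³
ΣAȲ = (3800.00)(95.00) + (900.00)(5.00) + (900.00)(185.00) = 532000.00 mm³
X̄ = 155000.00 / 5600.00 = 27.68 mm
Ȳ = 532000.00 / 5600.00 = 95.00 mm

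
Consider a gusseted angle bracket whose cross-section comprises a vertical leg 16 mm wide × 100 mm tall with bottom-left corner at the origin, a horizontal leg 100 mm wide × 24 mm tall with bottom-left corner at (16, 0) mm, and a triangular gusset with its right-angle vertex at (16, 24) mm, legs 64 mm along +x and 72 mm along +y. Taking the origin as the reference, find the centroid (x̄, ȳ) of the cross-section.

vertical leg: A = 16 × 100 = 1600.00, centroid at (8.00, 50.00).
horizontal leg: A = 100 × 24 = 2400.00, centroid at (66.00, 12.00).
gusset: A = ½·64·72 = 2304.00, centroid at (37.33, 48.00).
ΣA = 6304.00 mm², ΣAx̄ = 257216.00 mm³, ΣAȳ = 219392.00 mm³.
x̄ = 257216.00/6304.00 = 40.80 mm; ȳ = 219392.00/6304.00 = 34.80 mm.

x̄ = 40.80 mm, ȳ = 34.80 mm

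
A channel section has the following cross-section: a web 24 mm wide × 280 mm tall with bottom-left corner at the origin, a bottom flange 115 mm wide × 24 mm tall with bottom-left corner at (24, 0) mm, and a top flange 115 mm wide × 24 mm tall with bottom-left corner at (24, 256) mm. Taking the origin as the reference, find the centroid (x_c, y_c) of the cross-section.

x_c = 43.34 mm, y_c = 140.00 mm

Part | A | x̄ᵢ | ȳᵢ | A·x̄ᵢ | A·ȳᵢ
web | 6720.00 | 12.00 | 140.00 | 80640.00 | 940800.00
bottom flange | 2760.00 | 81.50 | 12.00 | 224940.00 | 33120.00
top flange | 2760.00 | 81.50 | 268.00 | 224940.00 | 739680.00
Σ | 12240.00 |  |  | 530520.00 | 1713600.00
x_c = 530520.00 / 12240.00 = 43.34 mm
y_c = 1713600.00 / 12240.00 = 140.00 mm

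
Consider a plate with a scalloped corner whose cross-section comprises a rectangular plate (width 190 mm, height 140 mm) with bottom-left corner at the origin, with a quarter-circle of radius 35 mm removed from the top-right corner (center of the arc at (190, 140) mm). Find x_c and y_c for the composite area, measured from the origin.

x_c = 91.99 mm, y_c = 67.93 mm

plate: A = 190 × 140 = 26600.00, centroid at (95.00, 70.00).
removed quarter-circle: A = −¼π·35² = -962.11, centroid at (175.15, 125.15).
ΣA = 25637.89 mm², ΣAx_c = 2358490.24 mm³, ΣAy_c = 1741595.88 mm³.
x_c = 2358490.24/25637.89 = 91.99 mm; y_c = 1741595.88/25637.89 = 67.93 mm.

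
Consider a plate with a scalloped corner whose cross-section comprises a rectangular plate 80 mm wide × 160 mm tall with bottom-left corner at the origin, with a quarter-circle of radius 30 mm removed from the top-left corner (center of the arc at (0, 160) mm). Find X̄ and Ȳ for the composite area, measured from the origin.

X̄ = 41.59 mm, Ȳ = 76.07 mm

Part | A | x̄ᵢ | ȳᵢ | A·x̄ᵢ | A·ȳᵢ
plate | 12800.00 | 40.00 | 80.00 | 512000.00 | 1024000.00
removed quarter-circle | -706.86 | 12.73 | 147.27 | -9000.00 | -104097.34
Σ | 12093.14 |  |  | 503000.00 | 919902.66
X̄ = 503000.00 / 12093.14 = 41.59 mm
Ȳ = 919902.66 / 12093.14 = 76.07 mm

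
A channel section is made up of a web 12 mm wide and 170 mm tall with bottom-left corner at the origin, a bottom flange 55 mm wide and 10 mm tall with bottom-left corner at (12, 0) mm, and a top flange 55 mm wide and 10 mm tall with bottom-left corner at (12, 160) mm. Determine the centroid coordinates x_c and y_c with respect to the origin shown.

x_c = 17.74 mm, y_c = 85.00 mm

web: A = 12 × 170 = 2040.00, centroid at (6.00, 85.00).
bottom flange: A = 55 × 10 = 550.00, centroid at (39.50, 5.00).
top flange: A = 55 × 10 = 550.00, centroid at (39.50, 165.00).
ΣA = 3140.00 mm², ΣAx_c = 55690.00 mm³, ΣAy_c = 266900.00 mm³.
x_c = 55690.00/3140.00 = 17.74 mm; y_c = 266900.00/3140.00 = 85.00 mm.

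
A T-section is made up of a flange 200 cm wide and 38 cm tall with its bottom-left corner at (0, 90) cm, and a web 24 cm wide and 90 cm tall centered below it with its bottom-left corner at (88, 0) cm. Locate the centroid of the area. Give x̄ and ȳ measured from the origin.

web: A = 24 × 90 = 2160.00, centroid at (100.00, 45.00).
flange: A = 200 × 38 = 7600.00, centroid at (100.00, 109.00).
ΣA = 9760.00 cm²
ΣAx̄ = (2160.00)(100.00) + (7600.00)(100.00) = 976000.00 cm³
ΣAȳ = (2160.00)(45.00) + (7600.00)(109.00) = 925600.00 cm³
x̄ = 976000.00 / 9760.00 = 100.00 cm
ȳ = 925600.00 / 9760.00 = 94.84 cm

x̄ = 100.00 cm, ȳ = 94.84 cm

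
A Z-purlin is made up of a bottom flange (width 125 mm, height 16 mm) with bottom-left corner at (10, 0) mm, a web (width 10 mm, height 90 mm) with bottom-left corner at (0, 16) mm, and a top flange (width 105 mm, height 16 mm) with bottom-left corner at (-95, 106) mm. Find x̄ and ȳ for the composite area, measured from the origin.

bottom flange: A = 125 × 16 = 2000.00, centroid at (72.50, 8.00).
web: A = 10 × 90 = 900.00, centroid at (5.00, 61.00).
top flange: A = 105 × 16 = 1680.00, centroid at (-42.50, 114.00).
ΣA = 4580.00 mm²
ΣAx̄ = (2000.00)(72.50) + (900.00)(5.00) + (1680.00)(-42.50) = 78100.00 mm³
ΣAȳ = (2000.00)(8.00) + (900.00)(61.00) + (1680.00)(114.00) = 262420.00 mm³
x̄ = 78100.00 / 4580.00 = 17.05 mm
ȳ = 262420.00 / 4580.00 = 57.30 mm

x̄ = 17.05 mm, ȳ = 57.30 mm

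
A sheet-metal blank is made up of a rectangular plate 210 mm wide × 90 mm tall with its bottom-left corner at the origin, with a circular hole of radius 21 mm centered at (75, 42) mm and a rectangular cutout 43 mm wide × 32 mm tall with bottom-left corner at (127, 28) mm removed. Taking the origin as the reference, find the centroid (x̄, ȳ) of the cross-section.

x̄ = 103.87 mm, ȳ = 45.34 mm

plate: A = 210 × 90 = 18900.00, centroid at (105.00, 45.00).
hole 1: A = −π·21² = -1385.44, centroid at (75.00, 42.00).
hole 2: A = −(43 × 32) = -1376.00, centroid at (148.50, 44.00).
ΣA = 16138.56 mm², ΣAx̄ = 1676255.82 mm³, ΣAȳ = 731767.42 mm³.
x̄ = 1676255.82/16138.56 = 103.87 mm; ȳ = 731767.42/16138.56 = 45.34 mm.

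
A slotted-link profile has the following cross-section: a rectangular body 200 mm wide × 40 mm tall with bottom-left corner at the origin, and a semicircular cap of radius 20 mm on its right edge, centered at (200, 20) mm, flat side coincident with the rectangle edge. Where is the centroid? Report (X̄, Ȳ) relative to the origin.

rectangular body: A = 200 × 40 = 8000.00, centroid at (100.00, 20.00).
semicircular end: A = ½π·20² = 628.32, centroid at (208.49, 20.00).
ΣA = 8628.32 mm²
ΣAX̄ = (8000.00)(100.00) + (628.32)(208.49) = 930997.04 mm³
ΣAȲ = (8000.00)(20.00) + (628.32)(20.00) = 172566.37 mm³
X̄ = 930997.04 / 8628.32 = 107.90 mm
Ȳ = 172566.37 / 8628.32 = 20.00 mm

X̄ = 107.90 mm, Ȳ = 20.00 mm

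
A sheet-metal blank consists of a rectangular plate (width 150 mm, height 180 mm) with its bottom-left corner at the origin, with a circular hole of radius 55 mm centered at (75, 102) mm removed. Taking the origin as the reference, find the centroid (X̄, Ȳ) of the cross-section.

plate: A = 150 × 180 = 27000.00, centroid at (75.00, 90.00).
hole: A = −π·55² = -9503.32, centroid at (75.00, 102.00).
ΣA = 17496.68 mm², ΣAX̄ = 1312251.17 mm³, ΣAȲ = 1460661.59 mm³.
X̄ = 1312251.17/17496.68 = 75.00 mm; Ȳ = 1460661.59/17496.68 = 83.48 mm.

X̄ = 75.00 mm, Ȳ = 83.48 mm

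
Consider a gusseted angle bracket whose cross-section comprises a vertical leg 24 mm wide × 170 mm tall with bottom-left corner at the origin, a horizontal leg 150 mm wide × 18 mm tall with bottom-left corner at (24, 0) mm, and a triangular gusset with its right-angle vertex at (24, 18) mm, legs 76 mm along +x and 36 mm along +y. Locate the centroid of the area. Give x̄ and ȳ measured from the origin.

vertical leg: A = 24 × 170 = 4080.00, centroid at (12.00, 85.00).
horizontal leg: A = 150 × 18 = 2700.00, centroid at (99.00, 9.00).
gusset: A = ½·76·36 = 1368.00, centroid at (49.33, 30.00).
ΣA = 8148.00 mm²
ΣAx̄ = (4080.00)(12.00) + (2700.00)(99.00) + (1368.00)(49.33) = 383748.00 mm³
ΣAȳ = (4080.00)(85.00) + (2700.00)(9.00) + (1368.00)(30.00) = 412140.00 mm³
x̄ = 383748.00 / 8148.00 = 47.10 mm
ȳ = 412140.00 / 8148.00 = 50.58 mm

x̄ = 47.10 mm, ȳ = 50.58 mm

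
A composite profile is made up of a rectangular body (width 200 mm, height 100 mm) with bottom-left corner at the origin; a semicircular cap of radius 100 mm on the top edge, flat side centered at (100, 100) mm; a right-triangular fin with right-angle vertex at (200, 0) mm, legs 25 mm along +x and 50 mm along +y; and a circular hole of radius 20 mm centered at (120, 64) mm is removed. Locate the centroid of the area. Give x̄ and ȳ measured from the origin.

rectangular body: A = 200 × 100 = 20000.00, centroid at (100.00, 50.00).
semicircular top: A = ½π·100² = 15707.96, centroid at (100.00, 142.44).
triangular fin: A = ½·25·50 = 625.00, centroid at (208.33, 16.67).
hole: A = −π·20² = -1256.64, centroid at (120.00, 64.00).
ΣA = 35076.33 mm²
ΣAx̄ = (20000.00)(100.00) + (15707.96)(100.00) + (625.00)(208.33) + (-1256.64)(120.00) = 3550208.21 mm³
ΣAȳ = (20000.00)(50.00) + (15707.96)(142.44) + (625.00)(16.67) + (-1256.64)(64.00) = 3167454.89 mm³
x̄ = 3550208.21 / 35076.33 = 101.21 mm
ȳ = 3167454.89 / 35076.33 = 90.30 mm

x̄ = 101.21 mm, ȳ = 90.30 mm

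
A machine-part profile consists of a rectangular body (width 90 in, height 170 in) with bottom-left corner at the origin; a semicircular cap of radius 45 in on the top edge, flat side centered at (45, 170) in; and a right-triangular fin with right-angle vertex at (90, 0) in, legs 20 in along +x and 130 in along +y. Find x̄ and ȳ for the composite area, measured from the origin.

rectangular body: A = 90 × 170 = 15300.00, centroid at (45.00, 85.00).
semicircular top: A = ½π·45² = 3180.86, centroid at (45.00, 189.10).
triangular fin: A = ½·20·130 = 1300.00, centroid at (96.67, 43.33).
ΣA = 19780.86 in²
ΣAx̄ = (15300.00)(45.00) + (3180.86)(45.00) + (1300.00)(96.67) = 957305.48 in³
ΣAȳ = (15300.00)(85.00) + (3180.86)(189.10) + (1300.00)(43.33) = 1958329.97 in³
x̄ = 957305.48 / 19780.86 = 48.40 in
ȳ = 1958329.97 / 19780.86 = 99.00 in

x̄ = 48.40 in, ȳ = 99.00 in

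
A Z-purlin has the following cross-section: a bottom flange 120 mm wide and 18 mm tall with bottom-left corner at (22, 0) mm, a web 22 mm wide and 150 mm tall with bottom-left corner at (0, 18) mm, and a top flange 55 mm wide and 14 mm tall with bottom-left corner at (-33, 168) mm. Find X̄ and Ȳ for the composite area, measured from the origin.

X̄ = 33.58 mm, Ȳ = 74.01 mm

Part | A | x̄ᵢ | ȳᵢ | A·x̄ᵢ | A·ȳᵢ
bottom flange | 2160.00 | 82.00 | 9.00 | 177120.00 | 19440.00
web | 3300.00 | 11.00 | 93.00 | 36300.00 | 306900.00
top flange | 770.00 | -5.50 | 175.00 | -4235.00 | 134750.00
Σ | 6230.00 |  |  | 209185.00 | 461090.00
X̄ = 209185.00 / 6230.00 = 33.58 mm
Ȳ = 461090.00 / 6230.00 = 74.01 mm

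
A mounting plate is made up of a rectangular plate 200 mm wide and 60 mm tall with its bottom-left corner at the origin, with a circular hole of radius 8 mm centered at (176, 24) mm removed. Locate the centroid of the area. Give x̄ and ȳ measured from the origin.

plate: A = 200 × 60 = 12000.00, centroid at (100.00, 30.00).
hole: A = −π·8² = -201.06, centroid at (176.00, 24.00).
ΣA = 11798.94 mm²
ΣAx̄ = (12000.00)(100.00) + (-201.06)(176.00) = 1164613.10 mm³
ΣAȳ = (12000.00)(30.00) + (-201.06)(24.00) = 355174.51 mm³
x̄ = 1164613.10 / 11798.94 = 98.70 mm
ȳ = 355174.51 / 11798.94 = 30.10 mm

x̄ = 98.70 mm, ȳ = 30.10 mm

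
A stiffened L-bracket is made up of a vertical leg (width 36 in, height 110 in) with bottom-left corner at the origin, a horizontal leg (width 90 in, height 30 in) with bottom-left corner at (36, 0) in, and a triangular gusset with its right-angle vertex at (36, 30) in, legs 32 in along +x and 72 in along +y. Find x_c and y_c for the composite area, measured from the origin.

x_c = 44.00 in, y_c = 41.03 in

vertical leg: A = 36 × 110 = 3960.00, centroid at (18.00, 55.00).
horizontal leg: A = 90 × 30 = 2700.00, centroid at (81.00, 15.00).
gusset: A = ½·32·72 = 1152.00, centroid at (46.67, 54.00).
ΣA = 7812.00 in², ΣAx_c = 343740.00 in³, ΣAy_c = 320508.00 in³.
x_c = 343740.00/7812.00 = 44.00 in; y_c = 320508.00/7812.00 = 41.03 in.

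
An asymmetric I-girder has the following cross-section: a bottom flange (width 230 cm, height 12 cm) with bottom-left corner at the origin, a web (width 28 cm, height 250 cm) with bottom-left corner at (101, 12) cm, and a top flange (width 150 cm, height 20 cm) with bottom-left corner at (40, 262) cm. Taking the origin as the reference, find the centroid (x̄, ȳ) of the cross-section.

x̄ = 115.00 cm, ȳ = 140.40 cm

Part | A | x̄ᵢ | ȳᵢ | A·x̄ᵢ | A·ȳᵢ
bottom flange | 2760.00 | 115.00 | 6.00 | 317400.00 | 16560.00
web | 7000.00 | 115.00 | 137.00 | 805000.00 | 959000.00
top flange | 3000.00 | 115.00 | 272.00 | 345000.00 | 816000.00
Σ | 12760.00 |  |  | 1467400.00 | 1791560.00
x̄ = 1467400.00 / 12760.00 = 115.00 cm
ȳ = 1791560.00 / 12760.00 = 140.40 cm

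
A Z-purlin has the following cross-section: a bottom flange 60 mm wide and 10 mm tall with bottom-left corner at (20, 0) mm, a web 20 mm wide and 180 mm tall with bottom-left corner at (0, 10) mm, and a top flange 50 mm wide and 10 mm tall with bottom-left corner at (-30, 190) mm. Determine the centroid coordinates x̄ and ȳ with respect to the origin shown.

bottom flange: A = 60 × 10 = 600.00, centroid at (50.00, 5.00).
web: A = 20 × 180 = 3600.00, centroid at (10.00, 100.00).
top flange: A = 50 × 10 = 500.00, centroid at (-5.00, 195.00).
ΣA = 4700.00 mm²
ΣAx̄ = (600.00)(50.00) + (3600.00)(10.00) + (500.00)(-5.00) = 63500.00 mm³
ΣAȳ = (600.00)(5.00) + (3600.00)(100.00) + (500.00)(195.00) = 460500.00 mm³
x̄ = 63500.00 / 4700.00 = 13.51 mm
ȳ = 460500.00 / 4700.00 = 97.98 mm

x̄ = 13.51 mm, ȳ = 97.98 mm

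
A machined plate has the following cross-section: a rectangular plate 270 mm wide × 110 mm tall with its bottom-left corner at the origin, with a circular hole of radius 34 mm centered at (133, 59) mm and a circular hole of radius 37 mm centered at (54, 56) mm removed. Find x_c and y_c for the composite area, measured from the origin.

Part | A | x̄ᵢ | ȳᵢ | A·x̄ᵢ | A·ȳᵢ
plate | 29700.00 | 135.00 | 55.00 | 4009500.00 | 1633500.00
hole 1 | -3631.68 | 133.00 | 59.00 | -483013.59 | -214269.19
hole 2 | -4300.84 | 54.00 | 56.00 | -232245.38 | -240847.06
Σ | 21767.48 |  |  | 3294241.03 | 1178383.76
x_c = 3294241.03 / 21767.48 = 151.34 mm
y_c = 1178383.76 / 21767.48 = 54.14 mm

x_c = 151.34 mm, y_c = 54.14 mm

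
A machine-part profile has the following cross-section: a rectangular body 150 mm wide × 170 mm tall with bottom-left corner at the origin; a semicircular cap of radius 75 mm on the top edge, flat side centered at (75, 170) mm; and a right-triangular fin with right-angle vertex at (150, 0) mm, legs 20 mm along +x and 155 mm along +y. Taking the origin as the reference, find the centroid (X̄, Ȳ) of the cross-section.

X̄ = 78.53 mm, Ȳ = 112.33 mm

Part | A | x̄ᵢ | ȳᵢ | A·x̄ᵢ | A·ȳᵢ
rectangular body | 25500.00 | 75.00 | 85.00 | 1912500.00 | 2167500.00
semicircular top | 8835.73 | 75.00 | 201.83 | 662679.70 | 1783323.99
triangular fin | 1550.00 | 156.67 | 51.67 | 242833.33 | 80083.33
Σ | 35885.73 |  |  | 2818013.03 | 4030907.32
X̄ = 2818013.03 / 35885.73 = 78.53 mm
Ȳ = 4030907.32 / 35885.73 = 112.33 mm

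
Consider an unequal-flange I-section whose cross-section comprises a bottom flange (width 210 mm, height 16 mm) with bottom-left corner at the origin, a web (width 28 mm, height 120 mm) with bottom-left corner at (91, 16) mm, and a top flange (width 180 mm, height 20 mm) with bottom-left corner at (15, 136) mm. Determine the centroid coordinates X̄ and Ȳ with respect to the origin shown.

X̄ = 105.00 mm, Ȳ = 78.28 mm

bottom flange: A = 210 × 16 = 3360.00, centroid at (105.00, 8.00).
web: A = 28 × 120 = 3360.00, centroid at (105.00, 76.00).
top flange: A = 180 × 20 = 3600.00, centroid at (105.00, 146.00).
ΣA = 10320.00 mm², ΣAX̄ = 1083600.00 mm³, ΣAȲ = 807840.00 mm³.
X̄ = 1083600.00/10320.00 = 105.00 mm; Ȳ = 807840.00/10320.00 = 78.28 mm.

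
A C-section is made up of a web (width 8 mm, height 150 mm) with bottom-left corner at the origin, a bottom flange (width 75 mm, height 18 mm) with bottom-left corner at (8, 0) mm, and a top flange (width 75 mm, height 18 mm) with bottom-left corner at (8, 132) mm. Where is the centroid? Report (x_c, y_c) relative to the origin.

x_c = 32.73 mm, y_c = 75.00 mm

web: A = 8 × 150 = 1200.00, centroid at (4.00, 75.00).
bottom flange: A = 75 × 18 = 1350.00, centroid at (45.50, 9.00).
top flange: A = 75 × 18 = 1350.00, centroid at (45.50, 141.00).
ΣA = 3900.00 mm²
ΣAx_c = (1200.00)(4.00) + (1350.00)(45.50) + (1350.00)(45.50) = 127650.00 mm³
ΣAy_c = (1200.00)(75.00) + (1350.00)(9.00) + (1350.00)(141.00) = 292500.00 mm³
x_c = 127650.00 / 3900.00 = 32.73 mm
y_c = 292500.00 / 3900.00 = 75.00 mm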